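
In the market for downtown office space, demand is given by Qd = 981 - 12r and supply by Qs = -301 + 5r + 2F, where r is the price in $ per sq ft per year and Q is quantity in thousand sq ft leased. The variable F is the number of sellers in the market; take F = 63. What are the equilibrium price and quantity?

r* = 68, Q* = 165

With F = 63, supply is Qs = -175 + 5r.
Equating demand and supply, 981 - 12r = -175 + 5r gives 17r = 1156, so r* = 68.
Plugging r* into demand: Q* = 981 - 12(68) = 165.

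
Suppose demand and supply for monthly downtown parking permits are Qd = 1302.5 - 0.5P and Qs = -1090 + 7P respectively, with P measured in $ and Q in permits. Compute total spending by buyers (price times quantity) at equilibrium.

At equilibrium Qd = Qs, so 1302.5 - 0.5P = -1090 + 7P; collecting terms, 2392.5 = 7.5P and P* = 319.
Then Q* = 1302.5 - 0.5(319) = 1143.
Total spending by buyers = P* × Q* = 319 × 1143 = 364617.

Total spending by buyers = 364617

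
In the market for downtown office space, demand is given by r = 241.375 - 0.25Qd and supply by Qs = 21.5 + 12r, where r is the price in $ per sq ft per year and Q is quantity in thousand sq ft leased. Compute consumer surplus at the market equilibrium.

Consumer surplus = 66521.28125

In direct form, Qd = 965.5 - 4r.
The market clears where 965.5 - 4r = 21.5 + 12r. Rearranging, 16r = 944, hence r* = 59.
Substitute back: Q* = 965.5 - 4(59) = 729.5.
Demand choke price (Qd = 0): r = 965.5/4 = 241.375. Consumer surplus = ½ × (241.375 - 59) × 729.5 = 66521.28125.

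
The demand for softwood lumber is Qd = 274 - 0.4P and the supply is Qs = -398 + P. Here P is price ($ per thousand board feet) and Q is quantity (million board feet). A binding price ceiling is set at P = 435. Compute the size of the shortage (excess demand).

Shortage = 63

With P fixed at 435, quantity demanded is 100 and quantity supplied is 37.
Shortage = Qd - Qs = 100 - 37 = 63.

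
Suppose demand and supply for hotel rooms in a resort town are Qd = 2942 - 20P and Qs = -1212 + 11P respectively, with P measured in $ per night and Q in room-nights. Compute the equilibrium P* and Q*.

At equilibrium Qd = Qs, so 2942 - 20P = -1212 + 11P; collecting terms, 4154 = 31P and P* = 134.
Then Q* = 2942 - 20(134) = 262.

P* = 134, Q* = 262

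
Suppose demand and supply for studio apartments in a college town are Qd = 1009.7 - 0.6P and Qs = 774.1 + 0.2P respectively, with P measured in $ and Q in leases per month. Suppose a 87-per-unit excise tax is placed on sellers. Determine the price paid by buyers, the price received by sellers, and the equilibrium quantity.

P_b = 316.25, P_s = 229.25, Q = 819.95

With a tax of 87 on sellers, they supply based on the net price P_s = P_b - 87, so Qs = 756.7 + 0.2P_b.
Market clearing requires 1009.7 - 0.6P_b = 756.7 + 0.2P_b; hence 253 = 0.8P_b and P_b = 316.25.
So P_s = 229.25 and the quantity traded is Q = 1009.7 - 0.6(316.25) = 819.95.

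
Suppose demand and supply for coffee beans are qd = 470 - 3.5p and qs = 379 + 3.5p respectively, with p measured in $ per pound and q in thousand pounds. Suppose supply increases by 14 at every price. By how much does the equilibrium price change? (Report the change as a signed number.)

Set qd = qs: 470 - 3.5p = 379 + 3.5p, so 91 = 7p and p* = 13.
Substitute back: q* = 470 - 3.5(13) = 424.5.
After the shift, supply is qs = 393 + 3.5p.
New equilibrium: 77 = 7p, so p = 11 and q = 431.5.
Δp = 11 - 13 = -2.

Δp = -2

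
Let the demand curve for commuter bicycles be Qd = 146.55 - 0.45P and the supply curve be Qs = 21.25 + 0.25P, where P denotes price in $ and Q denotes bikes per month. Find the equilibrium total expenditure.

Total expenditure = 11814

At equilibrium Qd = Qs, so 146.55 - 0.45P = 21.25 + 0.25P; collecting terms, 125.3 = 0.7P and P* = 179.
Then Q* = 146.55 - 0.45(179) = 66.
Total expenditure = P* × Q* = 179 × 66 = 11814.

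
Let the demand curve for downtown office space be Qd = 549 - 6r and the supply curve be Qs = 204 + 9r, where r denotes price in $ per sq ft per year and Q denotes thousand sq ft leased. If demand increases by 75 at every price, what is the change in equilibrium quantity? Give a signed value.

The market clears where 549 - 6r = 204 + 9r. Rearranging, 15r = 345, hence r* = 23.
Then Q* = 549 - 6(23) = 411.
After the shift, demand is Qd = 624 - 6r.
Re-solving, 15r = 420 gives r = 28 and Q = 456.
ΔQ = 456 - 411 = 45.

ΔQ = 45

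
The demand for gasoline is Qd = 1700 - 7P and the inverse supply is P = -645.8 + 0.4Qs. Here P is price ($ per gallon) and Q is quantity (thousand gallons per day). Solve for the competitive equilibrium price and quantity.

P* = 9, Q* = 1637

In direct form, Qs = 1614.5 + 2.5P.
At equilibrium Qd = Qs, so 1700 - 7P = 1614.5 + 2.5P; collecting terms, 85.5 = 9.5P and P* = 9.
Then Q* = 1700 - 7(9) = 1637.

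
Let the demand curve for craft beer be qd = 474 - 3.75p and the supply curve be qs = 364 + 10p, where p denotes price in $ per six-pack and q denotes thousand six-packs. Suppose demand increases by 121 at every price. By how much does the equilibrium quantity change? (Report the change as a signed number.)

The market clears where 474 - 3.75p = 364 + 10p. Rearranging, 13.75p = 110, hence p* = 8.
From the demand curve, q* = 474 - 3.75(8) = 444.
After the shift, demand is qd = 595 - 3.75p.
Re-solving, 13.75p = 231 gives p = 16.8 and q = 532.
Δq = 532 - 444 = 88.

Δq = 88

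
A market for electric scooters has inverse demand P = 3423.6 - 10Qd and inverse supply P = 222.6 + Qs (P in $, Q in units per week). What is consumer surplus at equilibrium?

Solving each curve for Q: Qd = 342.36 - 0.1P and Qs = -222.6 + P.
Equating demand and supply, 342.36 - 0.1P = -222.6 + P gives 1.1P = 564.96, so P* = 513.6.
Plugging P* into demand: Q* = 342.36 - 0.1(513.6) = 291.
Demand choke price (Qd = 0): P = 342.36/0.1 = 3423.6. Consumer surplus = ½ × (3423.6 - 513.6) × 291 = 423405.

Consumer surplus = 423405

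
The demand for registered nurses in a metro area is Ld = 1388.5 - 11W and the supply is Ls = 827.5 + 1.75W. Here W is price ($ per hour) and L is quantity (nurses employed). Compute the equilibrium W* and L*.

Equating demand and supply, 1388.5 - 11W = 827.5 + 1.75W gives 12.75W = 561, so W* = 44.
Substitute back: L* = 1388.5 - 11(44) = 904.5.

W* = 44, L* = 904.5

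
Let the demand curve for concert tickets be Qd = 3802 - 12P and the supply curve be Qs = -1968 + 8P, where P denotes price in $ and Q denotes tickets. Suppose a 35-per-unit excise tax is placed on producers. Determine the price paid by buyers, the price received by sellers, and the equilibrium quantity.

P_b = 302.5, P_s = 267.5, Q = 172

With a tax of 35 on producers, they supply based on the net price P_s = P_b - 35, so Qs = -2248 + 8P_b.
Equate demand and the shifted supply: 3802 - 12P_b = -2248 + 8P_b, giving 20P_b = 6050, so P_b = 302.5.
Then P_s = 302.5 - 35 = 267.5 and Q = 3802 - 12(302.5) = 172.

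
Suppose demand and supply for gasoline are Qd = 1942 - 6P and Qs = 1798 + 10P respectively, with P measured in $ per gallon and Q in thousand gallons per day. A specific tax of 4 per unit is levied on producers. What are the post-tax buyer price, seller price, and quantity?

The tax drives a wedge P_b - P_s = 4. Substituting P_s = P_b - 4 into supply: Qs = 1758 + 10P_b.
Equate demand and the shifted supply: 1942 - 6P_b = 1758 + 10P_b, giving 16P_b = 184, so P_b = 11.5.
Then P_s = 11.5 - 4 = 7.5 and Q = 1942 - 6(11.5) = 1873.

P_b = 11.5, P_s = 7.5, Q = 1873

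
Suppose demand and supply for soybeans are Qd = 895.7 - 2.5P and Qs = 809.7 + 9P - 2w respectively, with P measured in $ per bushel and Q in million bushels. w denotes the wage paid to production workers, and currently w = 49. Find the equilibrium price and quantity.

With w = 49, supply is Qs = 711.7 + 9P.
At equilibrium Qd = Qs, so 895.7 - 2.5P = 711.7 + 9P; collecting terms, 184 = 11.5P and P* = 16.
From the demand curve, Q* = 895.7 - 2.5(16) = 855.7.

P* = 16, Q* = 855.7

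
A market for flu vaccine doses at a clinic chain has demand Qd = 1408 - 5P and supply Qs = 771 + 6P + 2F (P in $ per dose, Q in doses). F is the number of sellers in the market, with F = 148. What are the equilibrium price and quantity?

With F = 148, supply is Qs = 1067 + 6P.
Equating demand and supply, 1408 - 5P = 1067 + 6P gives 11P = 341, so P* = 31.
From the demand curve, Q* = 1408 - 5(31) = 1253.

P* = 31, Q* = 1253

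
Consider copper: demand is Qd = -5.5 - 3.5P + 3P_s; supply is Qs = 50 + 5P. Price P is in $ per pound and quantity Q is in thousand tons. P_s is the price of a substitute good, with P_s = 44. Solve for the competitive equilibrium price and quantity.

P* = 9, Q* = 95

With P_s = 44, demand is Qd = 126.5 - 3.5P.
Set Qd = Qs: 126.5 - 3.5P = 50 + 5P, so 76.5 = 8.5P and P* = 9.
Substitute back: Q* = 126.5 - 3.5(9) = 95.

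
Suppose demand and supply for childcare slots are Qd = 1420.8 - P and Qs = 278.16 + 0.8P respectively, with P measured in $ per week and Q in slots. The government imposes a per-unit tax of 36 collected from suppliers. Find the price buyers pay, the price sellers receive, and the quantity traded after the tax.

P_b = 650.8, P_s = 614.8, Q = 770

Suppliers keep P_s = P_b - 36 per unit, so supply in terms of the buyer price is Qs = 249.36 + 0.8P_b.
Set Qd = Qs: 1420.8 - P_b = 249.36 + 0.8P_b, so 1171.44 = 1.8P_b and P_b = 650.8.
Then P_s = 650.8 - 36 = 614.8 and Q = 1420.8 - 650.8 = 770.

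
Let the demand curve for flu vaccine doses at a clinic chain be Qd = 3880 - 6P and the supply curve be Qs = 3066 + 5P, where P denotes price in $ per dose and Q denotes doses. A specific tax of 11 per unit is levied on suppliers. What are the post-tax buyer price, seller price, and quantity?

Suppliers keep P_s = P_b - 11 per unit, so supply in terms of the buyer price is Qs = 3011 + 5P_b.
Set Qd = Qs: 3880 - 6P_b = 3011 + 5P_b, so 869 = 11P_b and P_b = 79.
So P_s = 68 and the quantity traded is Q = 3880 - 6(79) = 3406.

P_b = 79, P_s = 68, Q = 3406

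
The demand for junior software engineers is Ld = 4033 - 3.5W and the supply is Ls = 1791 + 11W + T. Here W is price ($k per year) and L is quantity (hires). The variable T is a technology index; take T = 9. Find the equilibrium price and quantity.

W* = 154, L* = 3494

With T = 9, supply is Ls = 1800 + 11W.
Set Ld = Ls: 4033 - 3.5W = 1800 + 11W, so 2233 = 14.5W and W* = 154.
From the demand curve, L* = 4033 - 3.5(154) = 3494.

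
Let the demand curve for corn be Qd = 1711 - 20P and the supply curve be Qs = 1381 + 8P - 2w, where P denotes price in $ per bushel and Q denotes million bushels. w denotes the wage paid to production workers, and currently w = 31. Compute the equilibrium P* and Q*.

With w = 31, supply is Qs = 1319 + 8P.
Equating demand and supply, 1711 - 20P = 1319 + 8P gives 28P = 392, so P* = 14.
Then Q* = 1711 - 20(14) = 1431.

P* = 14, Q* = 1431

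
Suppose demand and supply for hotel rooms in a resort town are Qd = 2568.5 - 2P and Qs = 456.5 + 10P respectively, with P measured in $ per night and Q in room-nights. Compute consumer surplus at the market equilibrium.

Consumer surplus = 1228218.0625

Equating demand and supply, 2568.5 - 2P = 456.5 + 10P gives 12P = 2112, so P* = 176.
From the demand curve, Q* = 2568.5 - 2(176) = 2216.5.
Demand choke price (Qd = 0): P = 2568.5/2 = 1284.25. Consumer surplus = ½ × (1284.25 - 176) × 2216.5 = 1228218.0625.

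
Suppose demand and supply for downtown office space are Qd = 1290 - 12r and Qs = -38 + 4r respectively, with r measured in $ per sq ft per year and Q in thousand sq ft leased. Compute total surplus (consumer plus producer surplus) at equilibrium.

Total surplus = 14406

At equilibrium Qd = Qs, so 1290 - 12r = -38 + 4r; collecting terms, 1328 = 16r and r* = 83.
From the demand curve, Q* = 1290 - 12(83) = 294.
Demand choke price = 107.5; supply choke price = 9.5. CS = ½(107.5 - 83)(294) = 3601.5; PS = ½(83 - 9.5)(294) = 10804.5. Total surplus = 14406.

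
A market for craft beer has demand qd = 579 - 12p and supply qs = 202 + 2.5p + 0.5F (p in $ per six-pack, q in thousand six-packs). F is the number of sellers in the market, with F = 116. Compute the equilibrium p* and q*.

p* = 22, q* = 315

With F = 116, supply is qs = 260 + 2.5p.
At equilibrium qd = qs, so 579 - 12p = 260 + 2.5p; collecting terms, 319 = 14.5p and p* = 22.
From the demand curve, q* = 579 - 12(22) = 315.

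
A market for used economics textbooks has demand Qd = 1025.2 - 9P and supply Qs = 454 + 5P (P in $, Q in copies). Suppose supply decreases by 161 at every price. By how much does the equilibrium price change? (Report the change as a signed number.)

At equilibrium Qd = Qs, so 1025.2 - 9P = 454 + 5P; collecting terms, 571.2 = 14P and P* = 40.8.
Then Q* = 1025.2 - 9(40.8) = 658.
After the shift, supply is Qs = 293 + 5P.
The new intersection has 732.2 = 14P, i.e. P = 52.3, Q = 554.5.
ΔP = 52.3 - 40.8 = 11.5.

ΔP = 11.5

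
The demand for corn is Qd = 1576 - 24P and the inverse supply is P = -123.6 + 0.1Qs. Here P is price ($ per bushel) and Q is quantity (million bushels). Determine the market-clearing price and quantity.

Rewriting in direct form: Qs = 1236 + 10P.
The market clears where 1576 - 24P = 1236 + 10P. Rearranging, 34P = 340, hence P* = 10.
From the demand curve, Q* = 1576 - 24(10) = 1336.

P* = 10, Q* = 1336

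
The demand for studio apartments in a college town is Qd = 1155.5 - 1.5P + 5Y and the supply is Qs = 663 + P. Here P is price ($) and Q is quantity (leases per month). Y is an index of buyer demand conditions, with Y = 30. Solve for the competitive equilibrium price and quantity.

P* = 257, Q* = 920

With Y = 30, demand is Qd = 1305.5 - 1.5P.
At equilibrium Qd = Qs, so 1305.5 - 1.5P = 663 + P; collecting terms, 642.5 = 2.5P and P* = 257.
From the demand curve, Q* = 1305.5 - 1.5(257) = 920.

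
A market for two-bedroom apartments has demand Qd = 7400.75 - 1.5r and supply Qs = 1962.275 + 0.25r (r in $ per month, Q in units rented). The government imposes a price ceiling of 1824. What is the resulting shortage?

With r fixed at 1824, quantity demanded is 4664.75 and quantity supplied is 2418.275.
Shortage = Qd - Qs = 4664.75 - 2418.275 = 2246.475.

Shortage = 2246.475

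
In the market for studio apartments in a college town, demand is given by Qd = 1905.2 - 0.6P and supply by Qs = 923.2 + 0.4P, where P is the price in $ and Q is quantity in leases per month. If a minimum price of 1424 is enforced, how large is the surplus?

Surplus = 442

With P fixed at 1424, quantity demanded is 1050.8 and quantity supplied is 1492.8.
Surplus = Qs - Qd = 1492.8 - 1050.8 = 442.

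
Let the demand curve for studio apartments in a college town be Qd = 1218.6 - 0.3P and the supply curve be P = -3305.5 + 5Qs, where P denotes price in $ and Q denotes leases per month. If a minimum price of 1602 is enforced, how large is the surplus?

Inverting to quantity form: Qs = 661.1 + 0.2P.
With P fixed at 1602, quantity demanded is 738 and quantity supplied is 981.5.
Surplus = Qs - Qd = 981.5 - 738 = 243.5.

Surplus = 243.5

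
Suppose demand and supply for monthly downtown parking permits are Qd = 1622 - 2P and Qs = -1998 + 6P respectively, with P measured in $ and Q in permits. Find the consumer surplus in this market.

Set Qd = Qs: 1622 - 2P = -1998 + 6P, so 3620 = 8P and P* = 452.5.
Then Q* = 1622 - 2(452.5) = 717.
Demand choke price (Qd = 0): P = 1622/2 = 811. Consumer surplus = ½ × (811 - 452.5) × 717 = 128522.25.

Consumer surplus = 128522.25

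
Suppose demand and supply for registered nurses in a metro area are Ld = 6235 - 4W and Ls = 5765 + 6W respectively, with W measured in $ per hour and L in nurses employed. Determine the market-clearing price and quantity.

W* = 47, L* = 6047

Set Ld = Ls: 6235 - 4W = 5765 + 6W, so 470 = 10W and W* = 47.
Then L* = 6235 - 4(47) = 6047.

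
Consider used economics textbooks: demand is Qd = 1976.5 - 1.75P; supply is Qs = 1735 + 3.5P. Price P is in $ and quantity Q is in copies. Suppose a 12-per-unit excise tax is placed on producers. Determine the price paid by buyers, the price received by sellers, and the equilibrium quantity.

P_b = 54, P_s = 42, Q = 1882

With a tax of 12 on producers, they supply based on the net price P_s = P_b - 12, so Qs = 1693 + 3.5P_b.
Set Qd = Qs: 1976.5 - 1.75P_b = 1693 + 3.5P_b, so 283.5 = 5.25P_b and P_b = 54.
Then P_s = 54 - 12 = 42 and Q = 1976.5 - 1.75(54) = 1882.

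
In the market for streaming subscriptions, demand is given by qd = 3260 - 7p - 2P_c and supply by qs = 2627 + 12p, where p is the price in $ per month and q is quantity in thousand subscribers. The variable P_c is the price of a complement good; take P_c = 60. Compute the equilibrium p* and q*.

With P_c = 60, demand is qd = 3140 - 7p.
The market clears where 3140 - 7p = 2627 + 12p. Rearranging, 19p = 513, hence p* = 27.
Then q* = 3140 - 7(27) = 2951.

p* = 27, q* = 2951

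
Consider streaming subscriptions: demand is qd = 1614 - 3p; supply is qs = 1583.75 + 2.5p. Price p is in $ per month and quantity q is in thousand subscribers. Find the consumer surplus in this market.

Consumer surplus = 425334.375

At equilibrium qd = qs, so 1614 - 3p = 1583.75 + 2.5p; collecting terms, 30.25 = 5.5p and p* = 5.5.
From the demand curve, q* = 1614 - 3(5.5) = 1597.5.
Demand choke price (qd = 0): p = 1614/3 = 538. Consumer surplus = ½ × (538 - 5.5) × 1597.5 = 425334.375.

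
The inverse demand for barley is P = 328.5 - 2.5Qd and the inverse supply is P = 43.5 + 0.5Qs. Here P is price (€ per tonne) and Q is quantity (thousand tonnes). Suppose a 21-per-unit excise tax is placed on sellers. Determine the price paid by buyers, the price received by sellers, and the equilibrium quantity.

P_b = 108.5, P_s = 87.5, Q = 88

In direct form, Qd = 131.4 - 0.4P and Qs = -87 + 2P.
With a tax of 21 on sellers, they supply based on the net price P_s = P_b - 21, so Qs = -129 + 2P_b.
Market clearing requires 131.4 - 0.4P_b = -129 + 2P_b; hence 260.4 = 2.4P_b and P_b = 108.5.
So P_s = 87.5 and the quantity traded is Q = 131.4 - 0.4(108.5) = 88.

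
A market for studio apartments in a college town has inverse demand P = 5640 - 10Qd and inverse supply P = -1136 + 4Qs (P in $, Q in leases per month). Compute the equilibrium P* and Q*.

P* = 800, Q* = 484

In direct form, Qd = 564 - 0.1P and Qs = 284 + 0.25P.
At equilibrium Qd = Qs, so 564 - 0.1P = 284 + 0.25P; collecting terms, 280 = 0.35P and P* = 800.
Plugging P* into demand: Q* = 564 - 0.1(800) = 484.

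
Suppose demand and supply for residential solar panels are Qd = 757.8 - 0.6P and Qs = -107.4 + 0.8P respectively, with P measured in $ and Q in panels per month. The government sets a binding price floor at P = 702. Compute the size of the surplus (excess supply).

Evaluating both curves at the floor price 702 gives Qd = 336.6, Qs = 454.2.
Surplus = Qs - Qd = 454.2 - 336.6 = 117.6.

Surplus = 117.6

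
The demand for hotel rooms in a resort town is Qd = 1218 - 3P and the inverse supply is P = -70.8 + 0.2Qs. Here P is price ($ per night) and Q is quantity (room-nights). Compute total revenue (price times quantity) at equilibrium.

Total revenue = 96552

Rewriting in direct form: Qs = 354 + 5P.
At equilibrium Qd = Qs, so 1218 - 3P = 354 + 5P; collecting terms, 864 = 8P and P* = 108.
Plugging P* into demand: Q* = 1218 - 3(108) = 894.
Total revenue = P* × Q* = 108 × 894 = 96552.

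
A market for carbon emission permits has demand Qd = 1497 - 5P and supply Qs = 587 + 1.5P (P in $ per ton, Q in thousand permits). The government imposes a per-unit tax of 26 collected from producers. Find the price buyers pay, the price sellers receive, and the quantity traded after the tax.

P_b = 146, P_s = 120, Q = 767

The tax drives a wedge P_b - P_s = 26. Substituting P_s = P_b - 26 into supply: Qs = 548 + 1.5P_b.
Market clearing requires 1497 - 5P_b = 548 + 1.5P_b; hence 949 = 6.5P_b and P_b = 146.
So P_s = 120 and the quantity traded is Q = 1497 - 5(146) = 767.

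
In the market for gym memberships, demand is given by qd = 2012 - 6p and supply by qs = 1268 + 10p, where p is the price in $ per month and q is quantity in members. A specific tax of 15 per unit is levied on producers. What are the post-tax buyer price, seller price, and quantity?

Producers keep p_s = p_b - 15 per unit, so supply in terms of the buyer price is qs = 1118 + 10p_b.
Market clearing requires 2012 - 6p_b = 1118 + 10p_b; hence 894 = 16p_b and p_b = 55.875.
Then p_s = 55.875 - 15 = 40.875 and q = 2012 - 6(55.875) = 1676.75.

p_b = 55.875, p_s = 40.875, q = 1676.75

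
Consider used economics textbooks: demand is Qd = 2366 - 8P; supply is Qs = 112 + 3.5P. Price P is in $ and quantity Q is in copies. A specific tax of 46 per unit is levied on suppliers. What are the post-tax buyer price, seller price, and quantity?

P_b = 210, P_s = 164, Q = 686

The tax drives a wedge P_b - P_s = 46. Substituting P_s = P_b - 46 into supply: Qs = -49 + 3.5P_b.
Set Qd = Qs: 2366 - 8P_b = -49 + 3.5P_b, so 2415 = 11.5P_b and P_b = 210.
Then P_s = 210 - 46 = 164 and Q = 2366 - 8(210) = 686.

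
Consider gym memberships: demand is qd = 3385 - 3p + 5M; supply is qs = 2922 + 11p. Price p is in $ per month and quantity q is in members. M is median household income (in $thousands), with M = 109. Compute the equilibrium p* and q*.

p* = 72, q* = 3714

With M = 109, demand is qd = 3930 - 3p.
At equilibrium qd = qs, so 3930 - 3p = 2922 + 11p; collecting terms, 1008 = 14p and p* = 72.
From the demand curve, q* = 3930 - 3(72) = 3714.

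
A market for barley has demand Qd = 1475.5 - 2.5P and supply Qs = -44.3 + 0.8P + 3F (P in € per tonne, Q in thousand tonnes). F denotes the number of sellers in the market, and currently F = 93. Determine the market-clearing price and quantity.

P* = 376, Q* = 535.5

With F = 93, supply is Qs = 234.7 + 0.8P.
The market clears where 1475.5 - 2.5P = 234.7 + 0.8P. Rearranging, 3.3P = 1240.8, hence P* = 376.
Substitute back: Q* = 1475.5 - 2.5(376) = 535.5.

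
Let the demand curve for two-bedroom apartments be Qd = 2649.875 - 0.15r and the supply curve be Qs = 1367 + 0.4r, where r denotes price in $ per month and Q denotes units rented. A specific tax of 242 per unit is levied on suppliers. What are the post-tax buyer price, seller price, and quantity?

r_b = 2508.5, r_s = 2266.5, Q = 2273.6

The tax drives a wedge r_b - r_s = 242. Substituting r_s = r_b - 242 into supply: Qs = 1270.2 + 0.4r_b.
Set Qd = Qs: 2649.875 - 0.15r_b = 1270.2 + 0.4r_b, so 1379.675 = 0.55r_b and r_b = 2508.5.
So r_s = 2266.5 and the quantity traded is Q = 2649.875 - 0.15(2508.5) = 2273.6.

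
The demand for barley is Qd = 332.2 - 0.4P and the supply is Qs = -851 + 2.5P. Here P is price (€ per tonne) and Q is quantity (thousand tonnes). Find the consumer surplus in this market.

Consumer surplus = 35701.25

The market clears where 332.2 - 0.4P = -851 + 2.5P. Rearranging, 2.9P = 1183.2, hence P* = 408.
Substitute back: Q* = 332.2 - 0.4(408) = 169.
Demand choke price (Qd = 0): P = 332.2/0.4 = 830.5. Consumer surplus = ½ × (830.5 - 408) × 169 = 35701.25.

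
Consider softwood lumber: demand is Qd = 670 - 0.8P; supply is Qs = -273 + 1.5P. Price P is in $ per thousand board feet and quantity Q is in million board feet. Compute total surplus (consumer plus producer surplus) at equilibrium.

Total surplus = 112090.5

Equating demand and supply, 670 - 0.8P = -273 + 1.5P gives 2.3P = 943, so P* = 410.
From the demand curve, Q* = 670 - 0.8(410) = 342.
Demand choke price = 837.5; supply choke price = 182. CS = ½(837.5 - 410)(342) = 73102.5; PS = ½(410 - 182)(342) = 38988. Total surplus = 112090.5.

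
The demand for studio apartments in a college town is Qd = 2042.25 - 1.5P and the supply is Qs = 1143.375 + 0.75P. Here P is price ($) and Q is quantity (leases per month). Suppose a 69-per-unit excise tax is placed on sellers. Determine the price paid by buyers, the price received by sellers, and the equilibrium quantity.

With a tax of 69 on sellers, they supply based on the net price P_s = P_b - 69, so Qs = 1091.625 + 0.75P_b.
Equate demand and the shifted supply: 2042.25 - 1.5P_b = 1091.625 + 0.75P_b, giving 2.25P_b = 950.625, so P_b = 422.5.
So P_s = 353.5 and the quantity traded is Q = 2042.25 - 1.5(422.5) = 1408.5.

P_b = 422.5, P_s = 353.5, Q = 1408.5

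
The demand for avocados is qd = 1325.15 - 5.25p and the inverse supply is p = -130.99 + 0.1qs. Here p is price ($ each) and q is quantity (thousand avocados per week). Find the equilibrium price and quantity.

Solving each curve for q: qs = 1309.9 + 10p.
Set qd = qs: 1325.15 - 5.25p = 1309.9 + 10p, so 15.25 = 15.25p and p* = 1.
From the demand curve, q* = 1325.15 - 5.25(1) = 1319.9.

p* = 1, q* = 1319.9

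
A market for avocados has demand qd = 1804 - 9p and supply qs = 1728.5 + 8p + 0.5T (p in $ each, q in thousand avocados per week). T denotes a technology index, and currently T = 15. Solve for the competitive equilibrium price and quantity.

p* = 4, q* = 1768

With T = 15, supply is qs = 1736 + 8p.
Set qd = qs: 1804 - 9p = 1736 + 8p, so 68 = 17p and p* = 4.
Plugging p* into demand: q* = 1804 - 9(4) = 1768.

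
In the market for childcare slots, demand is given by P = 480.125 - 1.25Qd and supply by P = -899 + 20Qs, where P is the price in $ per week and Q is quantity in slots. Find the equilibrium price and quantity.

In direct form, Qd = 384.1 - 0.8P and Qs = 44.95 + 0.05P.
Equating demand and supply, 384.1 - 0.8P = 44.95 + 0.05P gives 0.85P = 339.15, so P* = 399.
Plugging P* into demand: Q* = 384.1 - 0.8(399) = 64.9.

P* = 399, Q* = 64.9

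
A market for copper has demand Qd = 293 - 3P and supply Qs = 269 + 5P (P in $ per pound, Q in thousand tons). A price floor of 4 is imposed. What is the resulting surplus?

Evaluating both curves at the floor price 4 gives Qd = 281, Qs = 289.
Surplus = Qs - Qd = 289 - 281 = 8.

Surplus = 8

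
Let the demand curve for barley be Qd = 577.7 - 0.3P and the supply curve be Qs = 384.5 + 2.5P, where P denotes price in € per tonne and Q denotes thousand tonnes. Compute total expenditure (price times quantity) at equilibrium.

At equilibrium Qd = Qs, so 577.7 - 0.3P = 384.5 + 2.5P; collecting terms, 193.2 = 2.8P and P* = 69.
Plugging P* into demand: Q* = 577.7 - 0.3(69) = 557.
Total expenditure = P* × Q* = 69 × 557 = 38433.

Total expenditure = 38433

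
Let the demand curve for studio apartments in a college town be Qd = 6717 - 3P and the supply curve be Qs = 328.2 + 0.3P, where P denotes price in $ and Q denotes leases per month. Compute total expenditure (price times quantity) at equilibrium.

Total expenditure = 1759824

Set Qd = Qs: 6717 - 3P = 328.2 + 0.3P, so 6388.8 = 3.3P and P* = 1936.
Substitute back: Q* = 6717 - 3(1936) = 909.
Total expenditure = P* × Q* = 1936 × 909 = 1759824.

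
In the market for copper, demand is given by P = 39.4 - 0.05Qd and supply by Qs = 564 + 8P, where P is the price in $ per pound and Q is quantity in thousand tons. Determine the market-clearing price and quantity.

Solving each curve for Q: Qd = 788 - 20P.
The market clears where 788 - 20P = 564 + 8P. Rearranging, 28P = 224, hence P* = 8.
Plugging P* into demand: Q* = 788 - 20(8) = 628.

P* = 8, Q* = 628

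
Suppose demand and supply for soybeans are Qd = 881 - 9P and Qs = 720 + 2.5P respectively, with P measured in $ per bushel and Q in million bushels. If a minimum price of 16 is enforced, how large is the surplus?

Surplus = 23

At P = 16: Qd = 737 and Qs = 760.
Surplus = Qs - Qd = 760 - 737 = 23.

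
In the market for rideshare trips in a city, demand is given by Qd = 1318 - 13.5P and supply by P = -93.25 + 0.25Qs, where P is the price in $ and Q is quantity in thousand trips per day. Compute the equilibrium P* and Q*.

P* = 54, Q* = 589

Rewriting in direct form: Qs = 373 + 4P.
Set Qd = Qs: 1318 - 13.5P = 373 + 4P, so 945 = 17.5P and P* = 54.
From the demand curve, Q* = 1318 - 13.5(54) = 589.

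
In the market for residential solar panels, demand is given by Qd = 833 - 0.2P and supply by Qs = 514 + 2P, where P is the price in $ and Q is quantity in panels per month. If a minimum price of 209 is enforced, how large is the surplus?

Surplus = 140.8

At P = 209: Qd = 791.2 and Qs = 932.
Surplus = Qs - Qd = 932 - 791.2 = 140.8.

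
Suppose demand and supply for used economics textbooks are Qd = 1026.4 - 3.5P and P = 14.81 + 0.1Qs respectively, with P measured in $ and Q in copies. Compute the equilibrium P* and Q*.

P* = 87, Q* = 721.9

Rewriting in direct form: Qs = -148.1 + 10P.
Equating demand and supply, 1026.4 - 3.5P = -148.1 + 10P gives 13.5P = 1174.5, so P* = 87.
Substitute back: Q* = 1026.4 - 3.5(87) = 721.9.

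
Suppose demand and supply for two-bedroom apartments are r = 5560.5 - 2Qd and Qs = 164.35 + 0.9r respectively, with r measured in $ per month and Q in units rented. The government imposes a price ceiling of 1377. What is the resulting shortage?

Shortage = 688.1

Solving each curve for Q: Qd = 2780.25 - 0.5r.
Evaluating both curves at the ceiling price 1377 gives Qd = 2091.75, Qs = 1403.65.
Shortage = Qd - Qs = 2091.75 - 1403.65 = 688.1.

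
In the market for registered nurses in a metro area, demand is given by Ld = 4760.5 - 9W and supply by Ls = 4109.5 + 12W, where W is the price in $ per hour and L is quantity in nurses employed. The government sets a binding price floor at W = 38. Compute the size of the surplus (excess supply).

Surplus = 147

At W = 38: Ld = 4418.5 and Ls = 4565.5.
Surplus = Ls - Ld = 4565.5 - 4418.5 = 147.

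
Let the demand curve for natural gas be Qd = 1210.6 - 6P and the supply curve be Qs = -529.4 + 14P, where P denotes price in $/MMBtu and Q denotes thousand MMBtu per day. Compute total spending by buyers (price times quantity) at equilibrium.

The market clears where 1210.6 - 6P = -529.4 + 14P. Rearranging, 20P = 1740, hence P* = 87.
Substitute back: Q* = 1210.6 - 6(87) = 688.6.
Total spending by buyers = P* × Q* = 87 × 688.6 = 59908.2.

Total spending by buyers = 59908.2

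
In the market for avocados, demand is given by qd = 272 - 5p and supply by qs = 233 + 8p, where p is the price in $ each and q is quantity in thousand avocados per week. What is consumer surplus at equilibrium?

At equilibrium qd = qs, so 272 - 5p = 233 + 8p; collecting terms, 39 = 13p and p* = 3.
Plugging p* into demand: q* = 272 - 5(3) = 257.
Demand choke price (qd = 0): p = 272/5 = 54.4. Consumer surplus = ½ × (54.4 - 3) × 257 = 6604.9.

Consumer surplus = 6604.9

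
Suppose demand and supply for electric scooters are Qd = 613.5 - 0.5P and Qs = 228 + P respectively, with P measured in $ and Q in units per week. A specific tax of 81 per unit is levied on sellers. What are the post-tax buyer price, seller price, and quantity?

P_b = 311, P_s = 230, Q = 458

Sellers keep P_s = P_b - 81 per unit, so supply in terms of the buyer price is Qs = 147 + P_b.
Market clearing requires 613.5 - 0.5P_b = 147 + P_b; hence 466.5 = 1.5P_b and P_b = 311.
Then P_s = 311 - 81 = 230 and Q = 613.5 - 0.5(311) = 458.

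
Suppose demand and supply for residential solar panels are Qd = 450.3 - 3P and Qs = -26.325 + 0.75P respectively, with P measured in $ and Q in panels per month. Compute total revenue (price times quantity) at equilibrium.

Equating demand and supply, 450.3 - 3P = -26.325 + 0.75P gives 3.75P = 476.625, so P* = 127.1.
Plugging P* into demand: Q* = 450.3 - 3(127.1) = 69.
Total revenue = P* × Q* = 127.1 × 69 = 8769.9.

Total revenue = 8769.9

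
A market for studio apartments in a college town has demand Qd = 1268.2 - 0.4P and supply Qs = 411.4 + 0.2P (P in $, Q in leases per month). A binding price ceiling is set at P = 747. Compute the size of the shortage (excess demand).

Evaluating both curves at the ceiling price 747 gives Qd = 969.4, Qs = 560.8.
Shortage = Qd - Qs = 969.4 - 560.8 = 408.6.

Shortage = 408.6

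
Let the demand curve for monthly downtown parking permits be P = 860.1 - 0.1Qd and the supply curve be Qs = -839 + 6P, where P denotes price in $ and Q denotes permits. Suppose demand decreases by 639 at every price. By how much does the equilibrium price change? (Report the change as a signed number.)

ΔP = -39.9375

Solving each curve for Q: Qd = 8601 - 10P.
Equating demand and supply, 8601 - 10P = -839 + 6P gives 16P = 9440, so P* = 590.
Plugging P* into demand: Q* = 8601 - 10(590) = 2701.
After the shift, demand is Qd = 7962 - 10P.
The new intersection has 8801 = 16P, i.e. P = 550.0625, Q = 2461.375.
ΔP = 550.0625 - 590 = -39.9375.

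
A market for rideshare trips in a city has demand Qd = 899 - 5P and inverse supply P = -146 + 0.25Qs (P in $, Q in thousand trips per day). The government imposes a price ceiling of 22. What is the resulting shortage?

Solving each curve for Q: Qs = 584 + 4P.
With P fixed at 22, quantity demanded is 789 and quantity supplied is 672.
Shortage = Qd - Qs = 789 - 672 = 117.

Shortage = 117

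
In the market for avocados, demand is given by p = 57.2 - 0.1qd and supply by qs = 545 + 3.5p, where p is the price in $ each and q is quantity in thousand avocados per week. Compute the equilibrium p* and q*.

p* = 2, q* = 552

Solving each curve for q: qd = 572 - 10p.
The market clears where 572 - 10p = 545 + 3.5p. Rearranging, 13.5p = 27, hence p* = 2.
Then q* = 572 - 10(2) = 552.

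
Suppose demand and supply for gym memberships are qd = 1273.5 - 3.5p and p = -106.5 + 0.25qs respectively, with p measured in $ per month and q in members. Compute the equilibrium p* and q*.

p* = 113, q* = 878

In direct form, qs = 426 + 4p.
Set qd = qs: 1273.5 - 3.5p = 426 + 4p, so 847.5 = 7.5p and p* = 113.
Then q* = 1273.5 - 3.5(113) = 878.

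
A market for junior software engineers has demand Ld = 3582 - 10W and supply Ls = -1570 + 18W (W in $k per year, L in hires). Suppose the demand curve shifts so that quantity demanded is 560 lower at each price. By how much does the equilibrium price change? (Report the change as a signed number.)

ΔW = -20

The market clears where 3582 - 10W = -1570 + 18W. Rearranging, 28W = 5152, hence W* = 184.
From the demand curve, L* = 3582 - 10(184) = 1742.
After the shift, demand is Ld = 3022 - 10W.
New equilibrium: 4592 = 28W, so W = 164 and L = 1382.
ΔW = 164 - 184 = -20.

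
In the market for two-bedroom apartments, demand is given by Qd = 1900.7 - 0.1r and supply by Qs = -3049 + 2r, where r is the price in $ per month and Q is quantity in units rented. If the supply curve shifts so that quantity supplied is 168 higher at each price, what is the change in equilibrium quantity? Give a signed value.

Set Qd = Qs: 1900.7 - 0.1r = -3049 + 2r, so 4949.7 = 2.1r and r* = 2357.
Then Q* = 1900.7 - 0.1(2357) = 1665.
After the shift, supply is Qs = -2881 + 2r.
Re-solving, 2.1r = 4781.7 gives r = 2277 and Q = 1673.
ΔQ = 1673 - 1665 = 8.

ΔQ = 8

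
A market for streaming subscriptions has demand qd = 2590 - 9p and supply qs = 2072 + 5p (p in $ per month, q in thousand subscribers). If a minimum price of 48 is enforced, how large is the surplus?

At p = 48: qd = 2158 and qs = 2312.
Surplus = qs - qd = 2312 - 2158 = 154.

Surplus = 154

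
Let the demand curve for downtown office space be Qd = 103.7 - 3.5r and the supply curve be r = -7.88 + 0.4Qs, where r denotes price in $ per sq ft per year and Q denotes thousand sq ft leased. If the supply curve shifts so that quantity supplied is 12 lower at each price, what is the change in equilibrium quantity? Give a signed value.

ΔQ = -7

Rewriting in direct form: Qs = 19.7 + 2.5r.
At equilibrium Qd = Qs, so 103.7 - 3.5r = 19.7 + 2.5r; collecting terms, 84 = 6r and r* = 14.
From the demand curve, Q* = 103.7 - 3.5(14) = 54.7.
After the shift, supply is Qs = 7.7 + 2.5r.
The new intersection has 96 = 6r, i.e. r = 16, Q = 47.7.
ΔQ = 47.7 - 54.7 = -7.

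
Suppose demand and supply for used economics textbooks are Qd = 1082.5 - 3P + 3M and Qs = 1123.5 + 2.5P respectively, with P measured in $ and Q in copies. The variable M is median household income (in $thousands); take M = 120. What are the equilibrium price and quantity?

P* = 58, Q* = 1268.5

With M = 120, demand is Qd = 1442.5 - 3P.
Equating demand and supply, 1442.5 - 3P = 1123.5 + 2.5P gives 5.5P = 319, so P* = 58.
Substitute back: Q* = 1442.5 - 3(58) = 1268.5.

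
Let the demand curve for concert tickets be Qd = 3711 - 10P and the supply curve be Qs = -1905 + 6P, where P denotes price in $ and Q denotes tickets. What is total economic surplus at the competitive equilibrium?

The market clears where 3711 - 10P = -1905 + 6P. Rearranging, 16P = 5616, hence P* = 351.
Substitute back: Q* = 3711 - 10(351) = 201.
Demand choke price = 371.1; supply choke price = 317.5. CS = ½(371.1 - 351)(201) = 2020.05; PS = ½(351 - 317.5)(201) = 3366.75. Total surplus = 5386.8.

Total surplus = 5386.8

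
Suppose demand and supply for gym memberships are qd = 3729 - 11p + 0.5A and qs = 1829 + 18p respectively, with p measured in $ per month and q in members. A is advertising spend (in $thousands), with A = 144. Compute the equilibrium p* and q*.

With A = 144, demand is qd = 3801 - 11p.
The market clears where 3801 - 11p = 1829 + 18p. Rearranging, 29p = 1972, hence p* = 68.
Substitute back: q* = 3801 - 11(68) = 3053.

p* = 68, q* = 3053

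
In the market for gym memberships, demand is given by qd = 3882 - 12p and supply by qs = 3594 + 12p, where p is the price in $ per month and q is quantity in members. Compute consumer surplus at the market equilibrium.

At equilibrium qd = qs, so 3882 - 12p = 3594 + 12p; collecting terms, 288 = 24p and p* = 12.
Then q* = 3882 - 12(12) = 3738.
Demand choke price (qd = 0): p = 3882/12 = 323.5. Consumer surplus = ½ × (323.5 - 12) × 3738 = 582193.5.

Consumer surplus = 582193.5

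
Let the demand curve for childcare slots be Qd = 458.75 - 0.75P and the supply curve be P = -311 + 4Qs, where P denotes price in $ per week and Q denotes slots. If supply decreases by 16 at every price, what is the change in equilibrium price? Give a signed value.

In direct form, Qs = 77.75 + 0.25P.
Set Qd = Qs: 458.75 - 0.75P = 77.75 + 0.25P, so 381 = P and P* = 381.
Substitute back: Q* = 458.75 - 0.75(381) = 173.
After the shift, supply is Qs = 61.75 + 0.25P.
Re-solving, P = 397 gives P = 397 and Q = 161.
ΔP = 397 - 381 = 16.

ΔP = 16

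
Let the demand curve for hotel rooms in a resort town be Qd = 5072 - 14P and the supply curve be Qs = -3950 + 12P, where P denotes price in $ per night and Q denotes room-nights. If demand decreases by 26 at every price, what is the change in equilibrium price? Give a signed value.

ΔP = -1

At equilibrium Qd = Qs, so 5072 - 14P = -3950 + 12P; collecting terms, 9022 = 26P and P* = 347.
Substitute back: Q* = 5072 - 14(347) = 214.
After the shift, demand is Qd = 5046 - 14P.
Re-solving, 26P = 8996 gives P = 346 and Q = 202.
ΔP = 346 - 347 = -1.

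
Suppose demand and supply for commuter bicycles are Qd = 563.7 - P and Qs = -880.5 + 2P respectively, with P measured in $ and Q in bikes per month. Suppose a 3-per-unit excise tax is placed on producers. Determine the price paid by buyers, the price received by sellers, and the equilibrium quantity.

The tax drives a wedge P_b - P_s = 3. Substituting P_s = P_b - 3 into supply: Qs = -886.5 + 2P_b.
Equate demand and the shifted supply: 563.7 - P_b = -886.5 + 2P_b, giving 3P_b = 1450.2, so P_b = 483.4.
Then P_s = 483.4 - 3 = 480.4 and Q = 563.7 - 483.4 = 80.3.

P_b = 483.4, P_s = 480.4, Q = 80.3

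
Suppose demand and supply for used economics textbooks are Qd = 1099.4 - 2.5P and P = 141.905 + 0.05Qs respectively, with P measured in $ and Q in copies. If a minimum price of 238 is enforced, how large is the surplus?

In direct form, Qs = -2838.1 + 20P.
At P = 238: Qd = 504.4 and Qs = 1921.9.
Surplus = Qs - Qd = 1921.9 - 504.4 = 1417.5.

Surplus = 1417.5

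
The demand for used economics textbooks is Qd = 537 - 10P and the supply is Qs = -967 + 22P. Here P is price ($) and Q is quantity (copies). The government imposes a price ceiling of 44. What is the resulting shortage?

Shortage = 96

At P = 44: Qd = 97 and Qs = 1.
Shortage = Qd - Qs = 97 - 1 = 96.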